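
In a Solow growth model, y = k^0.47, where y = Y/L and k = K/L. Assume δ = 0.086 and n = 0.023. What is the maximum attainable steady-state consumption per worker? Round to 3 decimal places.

c_gold ≈ 1.937

n + δ = 0.023 + 0.086 = 0.109.
Golden rule sets MPK = n+δ: 0.47·k^(0.47−1) = 0.109, so k_gold = (0.47/0.109)^(1/0.53) ≈ 15.7577.
y_gold = 15.7577^0.47 ≈ 3.6544.
c_gold = y_gold − (n+δ)·k_gold = 3.6544 − 0.109·15.7577 ≈ 1.9369.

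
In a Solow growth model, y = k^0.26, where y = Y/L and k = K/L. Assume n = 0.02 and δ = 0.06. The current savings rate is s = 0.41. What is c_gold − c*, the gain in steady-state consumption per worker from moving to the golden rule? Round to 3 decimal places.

Δc ≈ 0.072

The effective depreciation rate is n + δ = 0.02 + 0.06 = 0.08.
Current steady state (s = 0.41): k* = (0.41/0.08)^(1/0.74) ≈ 9.1001, y* = 9.1001^0.26 ≈ 1.7756, c* = (1−0.41)·1.7756 ≈ 1.0476.
Setting f'(k) = n+δ gives 0.26·k^(0.26−1) = 0.08, hence k_gold = (0.26/0.08)^(1/0.74) ≈ 4.9174.
y_gold = 4.9174^0.26 ≈ 1.5130, c_gold = y_gold − 0.08·k_gold ≈ 1.1197.
Gain: Δc = 1.1197 − 1.0476 ≈ 0.0720.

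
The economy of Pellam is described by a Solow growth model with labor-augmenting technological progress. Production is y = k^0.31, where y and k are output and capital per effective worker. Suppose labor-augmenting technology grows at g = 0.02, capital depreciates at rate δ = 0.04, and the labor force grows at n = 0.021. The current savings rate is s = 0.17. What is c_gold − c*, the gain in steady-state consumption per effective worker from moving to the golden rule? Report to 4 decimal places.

Δc ≈ 0.1030

Capital per effective worker breaks even when investment replaces (n + g + δ)·k; here n + g + δ = 0.081.
Current steady state (s = 0.17): k* = (0.17/0.081)^(1/0.69) ≈ 2.9283, y* = 2.9283^0.31 ≈ 1.3952, c* = (1−0.17)·1.3952 ≈ 1.1581.
Golden rule sets MPK = n+g+δ: 0.31·k^(0.31−1) = 0.081, so k_gold = (0.31/0.081)^(1/0.69) ≈ 6.9944.
y_gold = 6.9944^0.31 ≈ 1.8276, c_gold = y_gold − 0.081·k_gold ≈ 1.2610.
Gain: Δc = 1.2610 − 1.1581 ≈ 0.1030.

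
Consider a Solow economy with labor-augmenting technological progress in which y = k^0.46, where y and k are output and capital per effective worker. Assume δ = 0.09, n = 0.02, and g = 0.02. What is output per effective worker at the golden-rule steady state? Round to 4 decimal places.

Capital per effective worker breaks even when investment replaces (n + g + δ)·k; here n + g + δ = 0.13.
Maximizing c = f(k) − (n+g+δ)·k gives f'(k) = n+g+δ, i.e. 0.46·k^(0.46−1) = 0.13, so k_gold = (0.46/0.13)^(1/0.54) ≈ 10.3830.
Output: y_gold = k_gold^0.46 = 10.3830^0.46 ≈ 2.9343.

y_gold ≈ 2.9343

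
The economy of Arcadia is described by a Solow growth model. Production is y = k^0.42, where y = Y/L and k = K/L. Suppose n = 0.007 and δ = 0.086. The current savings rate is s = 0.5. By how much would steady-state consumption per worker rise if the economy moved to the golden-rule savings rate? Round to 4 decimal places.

Δc ≈ 0.0379

n + δ = 0.007 + 0.086 = 0.093.
Current steady state (s = 0.5): k* = (0.5/0.093)^(1/0.58) ≈ 18.1744, y* = 18.1744^0.42 ≈ 3.3804, c* = (1−0.5)·3.3804 ≈ 1.6902.
Maximizing c = f(k) − (n+δ)·k gives f'(k) = n+δ, i.e. 0.42·k^(0.42−1) = 0.093, so k_gold = (0.42/0.093)^(1/0.58) ≈ 13.4557.
y_gold = 13.4557^0.42 ≈ 2.9795, c_gold = y_gold − 0.093·k_gold ≈ 1.7281.
Gain: Δc = 1.7281 − 1.6902 ≈ 0.0379.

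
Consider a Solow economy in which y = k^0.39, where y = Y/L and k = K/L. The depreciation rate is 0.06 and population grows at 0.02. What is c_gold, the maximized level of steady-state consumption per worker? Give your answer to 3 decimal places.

Break-even investment rate: n + δ = 0.02 + 0.06 = 0.08.
Golden rule sets MPK = n+δ: 0.39·k^(0.39−1) = 0.08, so k_gold = (0.39/0.08)^(1/0.61) ≈ 13.4223.
y_gold = 13.4223^0.39 ≈ 2.7533.
c_gold = y_gold − (n+δ)·k_gold = 2.7533 − 0.08·13.4223 ≈ 1.6795.

c_gold ≈ 1.680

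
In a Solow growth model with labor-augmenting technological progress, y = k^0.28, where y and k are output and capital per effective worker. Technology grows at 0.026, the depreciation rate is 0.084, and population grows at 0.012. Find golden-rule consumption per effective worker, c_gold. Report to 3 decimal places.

c_gold ≈ 0.995

Break-even investment rate: n + g + δ = 0.012 + 0.026 + 0.084 = 0.122.
At the golden rule the marginal product of capital equals n+g+δ: 0.28·k^(0.28−1) = 0.122. Solving, k_gold = (0.28/0.122)^(1/0.72) ≈ 3.1704.
y_gold = 3.1704^0.28 ≈ 1.3814.
c_gold = y_gold − (n+g+δ)·k_gold = 1.3814 − 0.122·3.1704 ≈ 0.9946.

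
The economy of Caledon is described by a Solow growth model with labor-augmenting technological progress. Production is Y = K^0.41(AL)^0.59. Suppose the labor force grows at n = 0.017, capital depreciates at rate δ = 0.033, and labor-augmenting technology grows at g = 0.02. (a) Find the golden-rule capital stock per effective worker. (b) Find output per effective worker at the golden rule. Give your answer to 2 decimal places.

The effective depreciation rate is n + g + δ = 0.017 + 0.02 + 0.033 = 0.07.
At the golden rule the marginal product of capital equals n+g+δ: 0.41·k^(0.41−1) = 0.07. Solving, k_gold = (0.41/0.07)^(1/0.59) ≈ 20.0061.
y_gold = 20.0061^0.41 ≈ 3.4157.

(a) k_gold ≈ 20.01; (b) y_gold ≈ 3.42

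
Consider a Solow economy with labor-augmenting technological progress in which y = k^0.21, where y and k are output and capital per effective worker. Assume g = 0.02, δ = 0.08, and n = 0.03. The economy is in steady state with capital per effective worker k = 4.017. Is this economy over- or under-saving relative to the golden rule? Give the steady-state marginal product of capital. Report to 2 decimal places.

over-saving; MPK ≈ 0.07

Break-even investment rate: n + g + δ = 0.03 + 0.02 + 0.08 = 0.13.
MPK = 0.21·k^(0.21−1) = 0.21·4.017^(-0.79) ≈ 0.0700.
MPK < 0.13, so the economy is dynamically inefficient (over-saving).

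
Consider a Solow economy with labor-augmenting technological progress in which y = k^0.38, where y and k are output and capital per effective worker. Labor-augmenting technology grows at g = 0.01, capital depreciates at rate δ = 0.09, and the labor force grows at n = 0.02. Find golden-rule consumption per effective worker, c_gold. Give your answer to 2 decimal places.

c_gold ≈ 1.26

Capital per effective worker breaks even when investment replaces (n + g + δ)·k; here n + g + δ = 0.12.
Setting f'(k) = n+g+δ gives 0.38·k^(0.38−1) = 0.12, hence k_gold = (0.38/0.12)^(1/0.62) ≈ 6.4183.
y_gold = 6.4183^0.38 ≈ 2.0268.
c_gold = y_gold − (n+g+δ)·k_gold = 2.0268 − 0.12·6.4183 ≈ 1.2566.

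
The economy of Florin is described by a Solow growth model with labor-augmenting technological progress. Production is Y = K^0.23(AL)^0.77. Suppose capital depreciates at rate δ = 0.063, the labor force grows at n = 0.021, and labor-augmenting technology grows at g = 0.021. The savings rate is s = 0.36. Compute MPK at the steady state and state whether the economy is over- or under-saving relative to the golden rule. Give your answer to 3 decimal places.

over-saving; MPK ≈ 0.067

The effective depreciation rate is n + g + δ = 0.021 + 0.021 + 0.063 = 0.105.
Steady-state k*: s·k^0.23 = 0.105·k gives k* = (0.36/0.105)^(1/0.77) ≈ 4.9540.
MPK = 0.23·4.9540^(-0.77) ≈ 0.0671.
MPK < n+g+δ = 0.105, so the economy is dynamically inefficient (over-saving).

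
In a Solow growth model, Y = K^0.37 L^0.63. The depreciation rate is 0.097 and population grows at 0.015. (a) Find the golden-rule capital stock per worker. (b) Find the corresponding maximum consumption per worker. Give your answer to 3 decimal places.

(a) k_gold ≈ 6.665; (b) c_gold ≈ 1.271

The effective depreciation rate is n + δ = 0.015 + 0.097 = 0.112.
At the golden rule the marginal product of capital equals n+δ: 0.37·k^(0.37−1) = 0.112. Solving, k_gold = (0.37/0.112)^(1/0.63) ≈ 6.6647.
y_gold = 6.6647^0.37 ≈ 2.0174; c_gold = y_gold − 0.112·k_gold ≈ 1.2710.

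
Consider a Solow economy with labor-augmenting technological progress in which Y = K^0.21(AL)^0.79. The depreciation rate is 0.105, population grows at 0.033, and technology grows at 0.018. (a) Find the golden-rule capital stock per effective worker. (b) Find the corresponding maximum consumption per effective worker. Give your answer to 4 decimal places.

Break-even investment rate: n + g + δ = 0.033 + 0.018 + 0.105 = 0.156.
At the golden rule the marginal product of capital equals n+g+δ: 0.21·k^(0.21−1) = 0.156. Solving, k_gold = (0.21/0.156)^(1/0.79) ≈ 1.4568.
y_gold = 1.4568^0.21 ≈ 1.0822; c_gold = y_gold − 0.156·k_gold ≈ 0.8550.

(a) k_gold ≈ 1.4568; (b) c_gold ≈ 0.8550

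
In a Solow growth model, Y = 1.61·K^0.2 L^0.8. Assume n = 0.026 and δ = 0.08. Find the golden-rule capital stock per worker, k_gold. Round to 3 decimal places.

n + δ = 0.026 + 0.08 = 0.106.
Setting f'(k) = n+δ gives 0.2·1.61·k^(0.2−1) = 0.106, hence k_gold = (0.2·1.61/0.106)^(1/0.8) ≈ 4.0104.

k_gold ≈ 4.010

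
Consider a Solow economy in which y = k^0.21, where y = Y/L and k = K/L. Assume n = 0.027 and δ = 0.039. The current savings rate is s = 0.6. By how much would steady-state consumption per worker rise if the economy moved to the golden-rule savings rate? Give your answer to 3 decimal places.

The effective depreciation rate is n + δ = 0.027 + 0.039 = 0.066.
Current steady state (s = 0.6): k* = (0.6/0.066)^(1/0.79) ≈ 16.3466, y* = 16.3466^0.21 ≈ 1.7981, c* = (1−0.6)·1.7981 ≈ 0.7192.
Setting f'(k) = n+δ gives 0.21·k^(0.21−1) = 0.066, hence k_gold = (0.21/0.066)^(1/0.79) ≈ 4.3281.
y_gold = 4.3281^0.21 ≈ 1.3603, c_gold = y_gold − 0.066·k_gold ≈ 1.0746.
Gain: Δc = 1.0746 − 0.7192 ≈ 0.3554.

Δc ≈ 0.355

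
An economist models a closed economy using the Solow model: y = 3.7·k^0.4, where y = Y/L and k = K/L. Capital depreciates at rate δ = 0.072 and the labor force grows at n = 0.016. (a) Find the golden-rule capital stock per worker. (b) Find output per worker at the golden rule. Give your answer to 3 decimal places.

The effective depreciation rate is n + δ = 0.016 + 0.072 = 0.088.
At the golden rule the marginal product of capital equals n+δ: 0.4·3.7·k^(0.4−1) = 0.088. Solving, k_gold = (0.4·3.7/0.088)^(1/0.6) ≈ 110.3990.
y_gold = 3.7·110.3990^0.4 ≈ 24.2878.

(a) k_gold ≈ 110.399; (b) y_gold ≈ 24.288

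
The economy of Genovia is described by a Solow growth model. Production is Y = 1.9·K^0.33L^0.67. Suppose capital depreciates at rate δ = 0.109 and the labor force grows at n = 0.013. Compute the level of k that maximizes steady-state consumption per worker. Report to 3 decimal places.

k_gold ≈ 11.509

n + δ = 0.013 + 0.109 = 0.122.
Golden rule sets MPK = n+δ: 0.33·1.9·k^(0.33−1) = 0.122, so k_gold = (0.33·1.9/0.122)^(1/0.67) ≈ 11.5095.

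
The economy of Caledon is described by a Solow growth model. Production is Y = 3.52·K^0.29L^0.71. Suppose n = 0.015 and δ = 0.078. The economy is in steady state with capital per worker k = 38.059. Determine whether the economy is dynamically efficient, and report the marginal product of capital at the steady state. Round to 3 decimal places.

dynamically inefficient; MPK ≈ 0.077

Capital per worker breaks even when investment replaces (n + δ)·k; here n + δ = 0.093.
MPK = 0.29·3.52·k^(0.29−1) = 0.29·3.52·38.059^(-0.71) ≈ 0.0771.
MPK < 0.093, so the economy is dynamically inefficient (over-saving).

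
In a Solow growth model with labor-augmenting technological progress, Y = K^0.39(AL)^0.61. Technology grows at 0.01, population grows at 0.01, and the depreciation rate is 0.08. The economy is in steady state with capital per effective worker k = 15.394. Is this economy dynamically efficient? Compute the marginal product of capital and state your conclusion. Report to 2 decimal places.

n + g + δ = 0.01 + 0.01 + 0.08 = 0.1.
MPK = 0.39·k^(0.39−1) = 0.39·15.394^(-0.61) ≈ 0.0736.
MPK < 0.1, so the economy is dynamically inefficient (over-saving).

dynamically inefficient; MPK ≈ 0.07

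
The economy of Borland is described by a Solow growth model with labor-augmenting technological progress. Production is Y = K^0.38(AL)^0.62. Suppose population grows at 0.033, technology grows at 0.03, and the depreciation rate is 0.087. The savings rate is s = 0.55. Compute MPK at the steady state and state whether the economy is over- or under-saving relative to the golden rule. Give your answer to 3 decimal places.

over-saving; MPK ≈ 0.104

Capital per effective worker breaks even when investment replaces (n + g + δ)·k; here n + g + δ = 0.15.
Steady-state k*: s·k^0.38 = 0.15·k gives k* = (0.55/0.15)^(1/0.62) ≈ 8.1305.
MPK = 0.38·8.1305^(-0.62) ≈ 0.1036.
MPK < n+g+δ = 0.15, so the economy is dynamically inefficient (over-saving).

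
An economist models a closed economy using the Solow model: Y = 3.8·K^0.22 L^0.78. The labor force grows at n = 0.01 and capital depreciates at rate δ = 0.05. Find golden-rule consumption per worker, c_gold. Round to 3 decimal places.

Break-even investment rate: n + δ = 0.01 + 0.05 = 0.06.
Setting f'(k) = n+δ gives 0.22·3.8·k^(0.22−1) = 0.06, hence k_gold = (0.22·3.8/0.06)^(1/0.78) ≈ 29.2912.
y_gold = 3.8·29.2912^0.22 ≈ 7.9885.
c_gold = y_gold − (n+δ)·k_gold = 7.9885 − 0.06·29.2912 ≈ 6.2310.

c_gold ≈ 6.231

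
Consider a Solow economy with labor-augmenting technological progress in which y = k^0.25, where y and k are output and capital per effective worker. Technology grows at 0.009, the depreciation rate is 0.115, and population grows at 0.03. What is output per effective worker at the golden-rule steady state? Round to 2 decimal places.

The effective depreciation rate is n + g + δ = 0.03 + 0.009 + 0.115 = 0.154.
Golden rule sets MPK = n+g+δ: 0.25·k^(0.25−1) = 0.154, so k_gold = (0.25/0.154)^(1/0.75) ≈ 1.9079.
Output: y_gold = k_gold^0.25 = 1.9079^0.25 ≈ 1.1753.

y_gold ≈ 1.18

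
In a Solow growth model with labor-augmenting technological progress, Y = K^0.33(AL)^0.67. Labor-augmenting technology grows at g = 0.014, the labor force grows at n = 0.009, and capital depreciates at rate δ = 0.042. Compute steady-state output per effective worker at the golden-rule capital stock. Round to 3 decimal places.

The effective depreciation rate is n + g + δ = 0.009 + 0.014 + 0.042 = 0.065.
At the golden rule the marginal product of capital equals n+g+δ: 0.33·k^(0.33−1) = 0.065. Solving, k_gold = (0.33/0.065)^(1/0.67) ≈ 11.3015.
Output: y_gold = k_gold^0.33 = 11.3015^0.33 ≈ 2.2260.

y_gold ≈ 2.226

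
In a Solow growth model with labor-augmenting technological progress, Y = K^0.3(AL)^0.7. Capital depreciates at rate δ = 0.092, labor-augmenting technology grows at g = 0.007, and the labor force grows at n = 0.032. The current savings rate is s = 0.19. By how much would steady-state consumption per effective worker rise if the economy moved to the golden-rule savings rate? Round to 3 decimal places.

Δc ≈ 0.049

The effective depreciation rate is n + g + δ = 0.032 + 0.007 + 0.092 = 0.131.
Current steady state (s = 0.19): k* = (0.19/0.131)^(1/0.7) ≈ 1.7009, y* = 1.7009^0.3 ≈ 1.1728, c* = (1−0.19)·1.1728 ≈ 0.9499.
Setting f'(k) = n+g+δ gives 0.3·k^(0.3−1) = 0.131, hence k_gold = (0.3/0.131)^(1/0.7) ≈ 3.2664.
y_gold = 3.2664^0.3 ≈ 1.4263, c_gold = y_gold − 0.131·k_gold ≈ 0.9984.
Gain: Δc = 0.9984 − 0.9499 ≈ 0.0485.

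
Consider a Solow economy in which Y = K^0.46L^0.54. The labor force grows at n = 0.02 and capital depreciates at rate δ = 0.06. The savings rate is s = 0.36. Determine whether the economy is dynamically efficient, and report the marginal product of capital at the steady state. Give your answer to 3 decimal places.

n + δ = 0.02 + 0.06 = 0.08.
Steady-state k*: s·k^0.46 = 0.08·k gives k* = (0.36/0.08)^(1/0.54) ≈ 16.2051.
MPK = 0.46·16.2051^(-0.54) ≈ 0.1022.
MPK > n+δ = 0.08, so the economy is dynamically efficient (under-saving).

dynamically efficient; MPK ≈ 0.102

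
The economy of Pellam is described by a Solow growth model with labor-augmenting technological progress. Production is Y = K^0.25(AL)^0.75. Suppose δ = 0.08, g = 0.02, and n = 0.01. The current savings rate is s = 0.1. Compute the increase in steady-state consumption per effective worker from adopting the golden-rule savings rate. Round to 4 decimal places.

Δc ≈ 0.1142

n + g + δ = 0.01 + 0.02 + 0.08 = 0.11.
Current steady state (s = 0.1): k* = (0.1/0.11)^(1/0.75) ≈ 0.8807, y* = 0.8807^0.25 ≈ 0.9687, c* = (1−0.1)·0.9687 ≈ 0.8719.
Golden rule sets MPK = n+g+δ: 0.25·k^(0.25−1) = 0.11, so k_gold = (0.25/0.11)^(1/0.75) ≈ 2.9881.
y_gold = 2.9881^0.25 ≈ 1.3148, c_gold = y_gold − 0.11·k_gold ≈ 0.9861.
Gain: Δc = 0.9861 − 0.8719 ≈ 0.1142.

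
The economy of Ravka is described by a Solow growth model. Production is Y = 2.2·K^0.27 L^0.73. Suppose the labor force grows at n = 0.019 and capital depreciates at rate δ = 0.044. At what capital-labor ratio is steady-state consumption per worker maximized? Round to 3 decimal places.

The effective depreciation rate is n + δ = 0.019 + 0.044 = 0.063.
Maximizing c = f(k) − (n+δ)·k gives f'(k) = n+δ, i.e. 0.27·2.2·k^(0.27−1) = 0.063, so k_gold = (0.27·2.2/0.063)^(1/0.73) ≈ 21.6201.

k_gold ≈ 21.620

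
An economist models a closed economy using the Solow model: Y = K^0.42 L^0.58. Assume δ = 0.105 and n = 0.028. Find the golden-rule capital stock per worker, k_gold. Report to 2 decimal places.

n + δ = 0.028 + 0.105 = 0.133.
At the golden rule the marginal product of capital equals n+δ: 0.42·k^(0.42−1) = 0.133. Solving, k_gold = (0.42/0.133)^(1/0.58) ≈ 7.2616.

k_gold ≈ 7.26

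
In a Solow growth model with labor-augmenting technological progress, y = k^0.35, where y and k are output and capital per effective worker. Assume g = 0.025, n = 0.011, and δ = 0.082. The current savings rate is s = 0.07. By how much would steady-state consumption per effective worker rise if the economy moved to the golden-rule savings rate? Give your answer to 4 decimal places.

Capital per effective worker breaks even when investment replaces (n + g + δ)·k; here n + g + δ = 0.118.
Current steady state (s = 0.07): k* = (0.07/0.118)^(1/0.65) ≈ 0.4478, y* = 0.4478^0.35 ≈ 0.7549, c* = (1−0.07)·0.7549 ≈ 0.7021.
Golden rule sets MPK = n+g+δ: 0.35·k^(0.35−1) = 0.118, so k_gold = (0.35/0.118)^(1/0.65) ≈ 5.3265.
y_gold = 5.3265^0.35 ≈ 1.7958, c_gold = y_gold − 0.118·k_gold ≈ 1.1673.
Gain: Δc = 1.1673 − 0.7021 ≈ 0.4652.

Δc ≈ 0.4652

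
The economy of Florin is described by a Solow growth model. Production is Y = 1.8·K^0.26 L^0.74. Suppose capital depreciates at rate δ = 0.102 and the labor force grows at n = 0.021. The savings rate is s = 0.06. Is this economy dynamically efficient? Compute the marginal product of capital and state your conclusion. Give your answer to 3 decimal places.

dynamically efficient; MPK ≈ 0.533

Break-even investment rate: n + δ = 0.021 + 0.102 = 0.123.
Steady-state k*: s·A·k^0.26 = 0.123·k gives k* = (0.06·1.8/0.123)^(1/0.74) ≈ 0.8388.
MPK = 0.26·1.8·0.8388^(-0.74) ≈ 0.5330.
MPK > n+δ = 0.123, so the economy is dynamically efficient (under-saving).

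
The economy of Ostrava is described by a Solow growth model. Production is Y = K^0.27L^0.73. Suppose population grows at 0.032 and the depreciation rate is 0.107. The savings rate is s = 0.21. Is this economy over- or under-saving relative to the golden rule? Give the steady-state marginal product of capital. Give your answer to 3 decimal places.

under-saving; MPK ≈ 0.179

The effective depreciation rate is n + δ = 0.032 + 0.107 = 0.139.
Steady-state k*: s·k^0.27 = 0.139·k gives k* = (0.21/0.139)^(1/0.73) ≈ 1.7599.
MPK = 0.27·1.7599^(-0.73) ≈ 0.1787.
MPK > n+δ = 0.139, so the economy is dynamically efficient (under-saving).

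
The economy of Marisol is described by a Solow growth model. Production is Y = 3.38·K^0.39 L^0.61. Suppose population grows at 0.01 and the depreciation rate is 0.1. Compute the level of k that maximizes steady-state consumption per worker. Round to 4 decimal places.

Break-even investment rate: n + δ = 0.01 + 0.1 = 0.11.
At the golden rule the marginal product of capital equals n+δ: 0.39·3.38·k^(0.39−1) = 0.11. Solving, k_gold = (0.39·3.38/0.11)^(1/0.61) ≈ 58.6379.

k_gold ≈ 58.6379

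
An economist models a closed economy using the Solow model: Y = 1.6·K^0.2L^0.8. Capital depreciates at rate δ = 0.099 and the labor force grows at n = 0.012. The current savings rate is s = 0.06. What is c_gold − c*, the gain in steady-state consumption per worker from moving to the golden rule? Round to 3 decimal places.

Break-even investment rate: n + δ = 0.012 + 0.099 = 0.111.
Current steady state (s = 0.06): k* = (0.06·1.6/0.111)^(1/0.8) ≈ 0.8340, y* = 1.6·0.8340^0.2 ≈ 1.5430, c* = (1−0.06)·1.5430 ≈ 1.4504.
Maximizing c = f(k) − (n+δ)·k gives f'(k) = n+δ, i.e. 0.2·1.6·k^(0.2−1) = 0.111, so k_gold = (0.2·1.6/0.111)^(1/0.8) ≈ 3.7565.
y_gold = 1.6·3.7565^0.2 ≈ 2.0849, c_gold = y_gold − 0.111·k_gold ≈ 1.6679.
Gain: Δc = 1.6679 − 1.4504 ≈ 0.2175.

Δc ≈ 0.217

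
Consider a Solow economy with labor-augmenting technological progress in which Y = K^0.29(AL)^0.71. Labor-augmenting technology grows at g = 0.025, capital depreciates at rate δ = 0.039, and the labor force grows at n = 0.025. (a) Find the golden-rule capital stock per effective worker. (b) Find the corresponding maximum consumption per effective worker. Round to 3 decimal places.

(a) k_gold ≈ 5.279; (b) c_gold ≈ 1.150

Break-even investment rate: n + g + δ = 0.025 + 0.025 + 0.039 = 0.089.
Golden rule sets MPK = n+g+δ: 0.29·k^(0.29−1) = 0.089, so k_gold = (0.29/0.089)^(1/0.71) ≈ 5.2789.
y_gold = 5.2789^0.29 ≈ 1.6201; c_gold = y_gold − 0.089·k_gold ≈ 1.1503.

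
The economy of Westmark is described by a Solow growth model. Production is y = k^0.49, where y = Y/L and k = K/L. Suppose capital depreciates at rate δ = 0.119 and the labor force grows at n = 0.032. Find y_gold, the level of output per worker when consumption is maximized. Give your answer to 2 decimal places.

The effective depreciation rate is n + δ = 0.032 + 0.119 = 0.151.
At the golden rule the marginal product of capital equals n+δ: 0.49·k^(0.49−1) = 0.151. Solving, k_gold = (0.49/0.151)^(1/0.51) ≈ 10.0552.
Output: y_gold = k_gold^0.49 = 10.0552^0.49 ≈ 3.0986.

y_gold ≈ 3.10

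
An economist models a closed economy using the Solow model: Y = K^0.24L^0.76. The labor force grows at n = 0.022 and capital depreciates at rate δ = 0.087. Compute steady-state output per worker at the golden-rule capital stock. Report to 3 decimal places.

y_gold ≈ 1.283

The effective depreciation rate is n + δ = 0.022 + 0.087 = 0.109.
Golden rule sets MPK = n+δ: 0.24·k^(0.24−1) = 0.109, so k_gold = (0.24/0.109)^(1/0.76) ≈ 2.8251.
Output: y_gold = k_gold^0.24 = 2.8251^0.24 ≈ 1.2831.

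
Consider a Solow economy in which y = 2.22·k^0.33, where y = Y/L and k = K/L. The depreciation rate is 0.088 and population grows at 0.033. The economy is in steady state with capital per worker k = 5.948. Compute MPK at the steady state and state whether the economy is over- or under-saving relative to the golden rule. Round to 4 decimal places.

under-saving; MPK ≈ 0.2218

Break-even investment rate: n + δ = 0.033 + 0.088 = 0.121.
MPK = 0.33·2.22·k^(0.33−1) = 0.33·2.22·5.948^(-0.67) ≈ 0.2218.
MPK > 0.121, so the economy is dynamically efficient (under-saving).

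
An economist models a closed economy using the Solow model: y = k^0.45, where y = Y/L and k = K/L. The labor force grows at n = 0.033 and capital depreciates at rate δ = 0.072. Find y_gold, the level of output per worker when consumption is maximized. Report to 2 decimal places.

The effective depreciation rate is n + δ = 0.033 + 0.072 = 0.105.
Maximizing c = f(k) − (n+δ)·k gives f'(k) = n+δ, i.e. 0.45·k^(0.45−1) = 0.105, so k_gold = (0.45/0.105)^(1/0.55) ≈ 14.0972.
Output: y_gold = k_gold^0.45 = 14.0972^0.45 ≈ 3.2893.

y_gold ≈ 3.29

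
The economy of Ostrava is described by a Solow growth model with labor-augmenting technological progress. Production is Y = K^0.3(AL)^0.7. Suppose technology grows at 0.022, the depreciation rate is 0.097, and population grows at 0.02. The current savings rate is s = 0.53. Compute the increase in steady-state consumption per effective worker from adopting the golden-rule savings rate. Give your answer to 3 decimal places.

Δc ≈ 0.139

Capital per effective worker breaks even when investment replaces (n + g + δ)·k; here n + g + δ = 0.139.
Current steady state (s = 0.53): k* = (0.53/0.139)^(1/0.7) ≈ 6.7666, y* = 6.7666^0.3 ≈ 1.7746, c* = (1−0.53)·1.7746 ≈ 0.8341.
Maximizing c = f(k) − (n+g+δ)·k gives f'(k) = n+g+δ, i.e. 0.3·k^(0.3−1) = 0.139, so k_gold = (0.3/0.139)^(1/0.7) ≈ 3.0012.
y_gold = 3.0012^0.3 ≈ 1.3906, c_gold = y_gold − 0.139·k_gold ≈ 0.9734.
Gain: Δc = 0.9734 − 0.8341 ≈ 0.1393.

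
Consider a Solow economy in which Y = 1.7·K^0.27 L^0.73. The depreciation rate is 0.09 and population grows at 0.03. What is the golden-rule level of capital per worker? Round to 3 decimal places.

k_gold ≈ 6.282

The effective depreciation rate is n + δ = 0.03 + 0.09 = 0.12.
Golden rule sets MPK = n+δ: 0.27·1.7·k^(0.27−1) = 0.12, so k_gold = (0.27·1.7/0.12)^(1/0.73) ≈ 6.2824.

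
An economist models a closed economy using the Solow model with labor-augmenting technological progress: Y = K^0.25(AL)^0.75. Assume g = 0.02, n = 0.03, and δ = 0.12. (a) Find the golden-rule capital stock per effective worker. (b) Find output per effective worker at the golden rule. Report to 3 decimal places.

Capital per effective worker breaks even when investment replaces (n + g + δ)·k; here n + g + δ = 0.17.
At the golden rule the marginal product of capital equals n+g+δ: 0.25·k^(0.25−1) = 0.17. Solving, k_gold = (0.25/0.17)^(1/0.75) ≈ 1.6723.
y_gold = 1.6723^0.25 ≈ 1.1372.

(a) k_gold ≈ 1.672; (b) y_gold ≈ 1.137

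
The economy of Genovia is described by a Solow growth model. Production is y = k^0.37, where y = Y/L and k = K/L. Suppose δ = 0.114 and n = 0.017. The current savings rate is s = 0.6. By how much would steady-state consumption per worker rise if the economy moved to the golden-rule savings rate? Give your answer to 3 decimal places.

n + δ = 0.017 + 0.114 = 0.131.
Current steady state (s = 0.6): k* = (0.6/0.131)^(1/0.63) ≈ 11.1948, y* = 11.1948^0.37 ≈ 2.4442, c* = (1−0.6)·2.4442 ≈ 0.9777.
Golden rule sets MPK = n+δ: 0.37·k^(0.37−1) = 0.131, so k_gold = (0.37/0.131)^(1/0.63) ≈ 5.1971.
y_gold = 5.1971^0.37 ≈ 1.8401, c_gold = y_gold − 0.131·k_gold ≈ 1.1592.
Gain: Δc = 1.1592 − 0.9777 ≈ 0.1816.

Δc ≈ 0.182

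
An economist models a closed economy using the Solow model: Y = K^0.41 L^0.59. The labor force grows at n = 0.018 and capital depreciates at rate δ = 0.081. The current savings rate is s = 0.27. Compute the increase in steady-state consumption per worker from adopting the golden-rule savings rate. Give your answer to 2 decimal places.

Δc ≈ 0.12

Break-even investment rate: n + δ = 0.018 + 0.081 = 0.099.
Current steady state (s = 0.27): k* = (0.27/0.099)^(1/0.59) ≈ 5.4768, y* = 5.4768^0.41 ≈ 2.0081, c* = (1−0.27)·2.0081 ≈ 1.4659.
At the golden rule the marginal product of capital equals n+δ: 0.41·k^(0.41−1) = 0.099. Solving, k_gold = (0.41/0.099)^(1/0.59) ≈ 11.1177.
y_gold = 11.1177^0.41 ≈ 2.6845, c_gold = y_gold − 0.099·k_gold ≈ 1.5839.
Gain: Δc = 1.5839 − 1.4659 ≈ 0.1179.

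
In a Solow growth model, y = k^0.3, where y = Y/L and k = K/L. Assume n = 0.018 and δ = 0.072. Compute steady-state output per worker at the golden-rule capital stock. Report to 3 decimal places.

y_gold ≈ 1.675

Capital per worker breaks even when investment replaces (n + δ)·k; here n + δ = 0.09.
At the golden rule the marginal product of capital equals n+δ: 0.3·k^(0.3−1) = 0.09. Solving, k_gold = (0.3/0.09)^(1/0.7) ≈ 5.5843.
Output: y_gold = k_gold^0.3 = 5.5843^0.3 ≈ 1.6753.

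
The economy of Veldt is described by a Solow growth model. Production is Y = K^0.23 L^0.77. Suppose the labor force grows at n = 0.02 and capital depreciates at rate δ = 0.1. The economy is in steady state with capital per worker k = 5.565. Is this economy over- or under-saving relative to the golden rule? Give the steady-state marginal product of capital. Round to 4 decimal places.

over-saving; MPK ≈ 0.0613

The effective depreciation rate is n + δ = 0.02 + 0.1 = 0.12.
MPK = 0.23·k^(0.23−1) = 0.23·5.565^(-0.77) ≈ 0.0613.
MPK < 0.12, so the economy is dynamically inefficient (over-saving).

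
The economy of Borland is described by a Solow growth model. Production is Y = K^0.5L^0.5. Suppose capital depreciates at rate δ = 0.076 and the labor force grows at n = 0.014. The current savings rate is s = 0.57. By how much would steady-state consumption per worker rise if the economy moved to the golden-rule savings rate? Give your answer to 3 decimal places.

n + δ = 0.014 + 0.076 = 0.09.
Current steady state (s = 0.57): k* = (0.57/0.09)^(1/0.5) ≈ 40.1111, y* = 40.1111^0.5 ≈ 6.3333, c* = (1−0.57)·6.3333 ≈ 2.7233.
Setting f'(k) = n+δ gives 0.5·k^(0.5−1) = 0.09, hence k_gold = (0.5/0.09)^(1/0.5) ≈ 30.8642.
y_gold = 30.8642^0.5 ≈ 5.5556, c_gold = y_gold − 0.09·k_gold ≈ 2.7778.
Gain: Δc = 2.7778 − 2.7233 ≈ 0.0544.

Δc ≈ 0.054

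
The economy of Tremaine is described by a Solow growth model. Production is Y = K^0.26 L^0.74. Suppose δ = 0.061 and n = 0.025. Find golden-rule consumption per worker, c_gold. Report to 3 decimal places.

The effective depreciation rate is n + δ = 0.025 + 0.061 = 0.086.
Maximizing c = f(k) − (n+δ)·k gives f'(k) = n+δ, i.e. 0.26·k^(0.26−1) = 0.086, so k_gold = (0.26/0.086)^(1/0.74) ≈ 4.4595.
y_gold = 4.4595^0.26 ≈ 1.4751.
c_gold = y_gold − (n+δ)·k_gold = 1.4751 − 0.086·4.4595 ≈ 1.0916.

c_gold ≈ 1.092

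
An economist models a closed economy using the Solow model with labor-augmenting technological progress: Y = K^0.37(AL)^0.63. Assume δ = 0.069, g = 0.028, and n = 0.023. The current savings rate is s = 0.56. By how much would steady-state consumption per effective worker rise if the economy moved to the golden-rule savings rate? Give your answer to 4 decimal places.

Δc ≈ 0.1332

Break-even investment rate: n + g + δ = 0.023 + 0.028 + 0.069 = 0.12.
Current steady state (s = 0.56): k* = (0.56/0.12)^(1/0.63) ≈ 11.5323, y* = 11.5323^0.37 ≈ 2.4712, c* = (1−0.56)·2.4712 ≈ 1.0873.
Maximizing c = f(k) − (n+g+δ)·k gives f'(k) = n+g+δ, i.e. 0.37·k^(0.37−1) = 0.12, so k_gold = (0.37/0.12)^(1/0.63) ≈ 5.9734.
y_gold = 5.9734^0.37 ≈ 1.9373, c_gold = y_gold − 0.12·k_gold ≈ 1.2205.
Gain: Δc = 1.2205 − 1.0873 ≈ 0.1332.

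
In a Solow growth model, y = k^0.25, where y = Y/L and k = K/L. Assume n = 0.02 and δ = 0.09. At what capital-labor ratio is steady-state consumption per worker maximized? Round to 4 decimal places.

k_gold ≈ 2.9881

Break-even investment rate: n + δ = 0.02 + 0.09 = 0.11.
Golden rule sets MPK = n+δ: 0.25·k^(0.25−1) = 0.11, so k_gold = (0.25/0.11)^(1/0.75) ≈ 2.9881.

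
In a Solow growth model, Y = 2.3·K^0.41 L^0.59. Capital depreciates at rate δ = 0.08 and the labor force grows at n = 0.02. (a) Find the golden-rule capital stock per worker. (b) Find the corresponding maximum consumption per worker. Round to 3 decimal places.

(a) k_gold ≈ 44.845; (b) c_gold ≈ 6.453

Capital per worker breaks even when investment replaces (n + δ)·k; here n + δ = 0.1.
At the golden rule the marginal product of capital equals n+δ: 0.41·2.3·k^(0.41−1) = 0.1. Solving, k_gold = (0.41·2.3/0.1)^(1/0.59) ≈ 44.8451.
y_gold = 2.3·44.8451^0.41 ≈ 10.9378; c_gold = y_gold − 0.1·k_gold ≈ 6.4533.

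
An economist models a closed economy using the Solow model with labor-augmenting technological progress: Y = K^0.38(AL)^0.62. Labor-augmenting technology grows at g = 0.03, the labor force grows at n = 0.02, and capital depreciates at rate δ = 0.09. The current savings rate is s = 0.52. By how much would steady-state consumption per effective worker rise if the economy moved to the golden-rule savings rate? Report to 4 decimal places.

n + g + δ = 0.02 + 0.03 + 0.09 = 0.14.
Current steady state (s = 0.52): k* = (0.52/0.14)^(1/0.62) ≈ 8.3014, y* = 8.3014^0.38 ≈ 2.2350, c* = (1−0.52)·2.2350 ≈ 1.0728.
Golden rule sets MPK = n+g+δ: 0.38·k^(0.38−1) = 0.14, so k_gold = (0.38/0.14)^(1/0.62) ≈ 5.0055.
y_gold = 5.0055^0.38 ≈ 1.8441, c_gold = y_gold − 0.14·k_gold ≈ 1.1434.
Gain: Δc = 1.1434 − 1.0728 ≈ 0.0706.

Δc ≈ 0.0706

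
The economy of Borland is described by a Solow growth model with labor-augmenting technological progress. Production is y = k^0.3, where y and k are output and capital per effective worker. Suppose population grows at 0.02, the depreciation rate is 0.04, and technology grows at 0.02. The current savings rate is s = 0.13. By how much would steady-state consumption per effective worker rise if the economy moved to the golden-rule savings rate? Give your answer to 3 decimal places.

Δc ≈ 0.162

The effective depreciation rate is n + g + δ = 0.02 + 0.02 + 0.04 = 0.08.
Current steady state (s = 0.13): k* = (0.13/0.08)^(1/0.7) ≈ 2.0009, y* = 2.0009^0.3 ≈ 1.2313, c* = (1−0.13)·1.2313 ≈ 1.0712.
Golden rule sets MPK = n+g+δ: 0.3·k^(0.3−1) = 0.08, so k_gold = (0.3/0.08)^(1/0.7) ≈ 6.6076.
y_gold = 6.6076^0.3 ≈ 1.7620, c_gold = y_gold − 0.08·k_gold ≈ 1.2334.
Gain: Δc = 1.2334 − 1.0712 ≈ 0.1622.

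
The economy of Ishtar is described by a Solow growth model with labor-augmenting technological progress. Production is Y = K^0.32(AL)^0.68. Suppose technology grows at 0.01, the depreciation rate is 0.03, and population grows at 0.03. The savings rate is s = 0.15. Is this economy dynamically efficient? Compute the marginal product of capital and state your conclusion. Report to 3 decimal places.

dynamically efficient; MPK ≈ 0.149

Break-even investment rate: n + g + δ = 0.03 + 0.01 + 0.03 = 0.07.
Steady-state k*: s·k^0.32 = 0.07·k gives k* = (0.15/0.07)^(1/0.68) ≈ 3.0673.
MPK = 0.32·3.0673^(-0.68) ≈ 0.1493.
MPK > n+g+δ = 0.07, so the economy is dynamically efficient (under-saving).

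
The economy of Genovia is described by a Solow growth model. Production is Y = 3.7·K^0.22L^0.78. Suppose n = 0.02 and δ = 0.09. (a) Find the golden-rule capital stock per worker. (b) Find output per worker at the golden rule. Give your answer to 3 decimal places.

The effective depreciation rate is n + δ = 0.02 + 0.09 = 0.11.
At the golden rule the marginal product of capital equals n+δ: 0.22·3.7·k^(0.22−1) = 0.11. Solving, k_gold = (0.22·3.7/0.11)^(1/0.78) ≈ 13.0137.
y_gold = 3.7·13.0137^0.22 ≈ 6.5068.

(a) k_gold ≈ 13.014; (b) y_gold ≈ 6.507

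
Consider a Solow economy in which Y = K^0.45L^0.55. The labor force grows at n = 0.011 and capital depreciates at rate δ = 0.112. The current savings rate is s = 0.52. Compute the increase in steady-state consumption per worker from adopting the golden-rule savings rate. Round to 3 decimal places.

Δc ≈ 0.028

Break-even investment rate: n + δ = 0.011 + 0.112 = 0.123.
Current steady state (s = 0.52): k* = (0.52/0.123)^(1/0.55) ≈ 13.7518, y* = 13.7518^0.45 ≈ 3.2528, c* = (1−0.52)·3.2528 ≈ 1.5614.
Setting f'(k) = n+δ gives 0.45·k^(0.45−1) = 0.123, hence k_gold = (0.45/0.123)^(1/0.55) ≈ 10.5729.
y_gold = 10.5729^0.45 ≈ 2.8899, c_gold = y_gold − 0.123·k_gold ≈ 1.5895.
Gain: Δc = 1.5895 − 1.5614 ≈ 0.0281.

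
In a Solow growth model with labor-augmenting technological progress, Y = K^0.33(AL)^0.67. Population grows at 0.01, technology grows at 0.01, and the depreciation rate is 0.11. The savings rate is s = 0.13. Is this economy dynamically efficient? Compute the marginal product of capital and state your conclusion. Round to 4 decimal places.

dynamically efficient; MPK ≈ 0.3300

n + g + δ = 0.01 + 0.01 + 0.11 = 0.13.
Steady-state k*: s·k^0.33 = 0.13·k gives k* = (0.13/0.13)^(1/0.67) ≈ 1.0000.
MPK = 0.33·1.0000^(-0.67) ≈ 0.3300.
MPK > n+g+δ = 0.13, so the economy is dynamically efficient (under-saving).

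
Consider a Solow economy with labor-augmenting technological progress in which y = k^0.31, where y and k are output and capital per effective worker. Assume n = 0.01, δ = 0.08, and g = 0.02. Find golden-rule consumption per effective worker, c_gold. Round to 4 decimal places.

The effective depreciation rate is n + g + δ = 0.01 + 0.02 + 0.08 = 0.11.
Golden rule sets MPK = n+g+δ: 0.31·k^(0.31−1) = 0.11, so k_gold = (0.31/0.11)^(1/0.69) ≈ 4.4888.
y_gold = 4.4888^0.31 ≈ 1.5928.
c_gold = y_gold − (n+g+δ)·k_gold = 1.5928 − 0.11·4.4888 ≈ 1.0990.

c_gold ≈ 1.0990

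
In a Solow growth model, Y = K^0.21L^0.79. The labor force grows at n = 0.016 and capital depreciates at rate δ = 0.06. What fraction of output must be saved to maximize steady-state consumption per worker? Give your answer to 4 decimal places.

n + δ = 0.016 + 0.06 = 0.076.
At the golden rule MPK = n+δ, and in any Cobb-Douglas steady state s = (n+δ)·k/y = MPK·k/y = capital's share 0.21.

s_gold = 0.2100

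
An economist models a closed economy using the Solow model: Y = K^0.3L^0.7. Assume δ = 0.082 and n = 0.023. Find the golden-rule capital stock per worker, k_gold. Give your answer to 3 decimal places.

k_gold ≈ 4.481

n + δ = 0.023 + 0.082 = 0.105.
Setting f'(k) = n+δ gives 0.3·k^(0.3−1) = 0.105, hence k_gold = (0.3/0.105)^(1/0.7) ≈ 4.4806.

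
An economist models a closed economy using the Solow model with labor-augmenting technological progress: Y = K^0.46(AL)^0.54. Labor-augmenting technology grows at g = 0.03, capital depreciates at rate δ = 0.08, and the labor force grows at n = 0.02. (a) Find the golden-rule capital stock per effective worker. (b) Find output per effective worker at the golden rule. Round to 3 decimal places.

(a) k_gold ≈ 10.383; (b) y_gold ≈ 2.934

Break-even investment rate: n + g + δ = 0.02 + 0.03 + 0.08 = 0.13.
Golden rule sets MPK = n+g+δ: 0.46·k^(0.46−1) = 0.13, so k_gold = (0.46/0.13)^(1/0.54) ≈ 10.3830.
y_gold = 10.3830^0.46 ≈ 2.9343.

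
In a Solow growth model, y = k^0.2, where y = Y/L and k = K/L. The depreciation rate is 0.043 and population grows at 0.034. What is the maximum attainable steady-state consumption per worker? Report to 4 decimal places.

c_gold ≈ 1.0156

n + δ = 0.034 + 0.043 = 0.077.
Maximizing c = f(k) − (n+δ)·k gives f'(k) = n+δ, i.e. 0.2·k^(0.2−1) = 0.077, so k_gold = (0.2/0.077)^(1/0.8) ≈ 3.2974.
y_gold = 3.2974^0.2 ≈ 1.2695.
c_gold = y_gold − (n+δ)·k_gold = 1.2695 − 0.077·3.2974 ≈ 1.0156.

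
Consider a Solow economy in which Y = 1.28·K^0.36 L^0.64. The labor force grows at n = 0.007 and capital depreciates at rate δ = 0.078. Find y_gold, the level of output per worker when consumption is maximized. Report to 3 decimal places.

y_gold ≈ 3.312

Break-even investment rate: n + δ = 0.007 + 0.078 = 0.085.
At the golden rule the marginal product of capital equals n+δ: 0.36·1.28·k^(0.36−1) = 0.085. Solving, k_gold = (0.36·1.28/0.085)^(1/0.64) ≈ 14.0288.
Output: y_gold = 1.28·k_gold^0.36 = 1.28·14.0288^0.36 ≈ 3.3124.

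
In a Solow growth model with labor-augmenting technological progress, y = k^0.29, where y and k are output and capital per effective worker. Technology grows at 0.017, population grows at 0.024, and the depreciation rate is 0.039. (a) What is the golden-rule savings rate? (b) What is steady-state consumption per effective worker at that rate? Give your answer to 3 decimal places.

(a) s_gold = 0.290; (b) c_gold ≈ 1.201

Capital per effective worker breaks even when investment replaces (n + g + δ)·k; here n + g + δ = 0.08.
For Cobb-Douglas, s_gold equals capital's share: s_gold = 0.29.
Setting f'(k) = n+g+δ gives 0.29·k^(0.29−1) = 0.08, hence k_gold = (0.29/0.08)^(1/0.71) ≈ 6.1342.
y_gold = 6.1342^0.29 ≈ 1.6922; c_gold = (1−0.29)·y_gold ≈ 1.2015.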